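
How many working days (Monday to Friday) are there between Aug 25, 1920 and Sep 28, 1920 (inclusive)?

Aug 25, 1920 is a Wednesday.
From Aug 25, 1920 to Sep 28, 1920 is 35 days inclusive.
35 = 7 × 5, so the span is exactly 5 full weeks.
Each full week contributes 5 weekdays (Mon–Fri): 5 × 5 = 25.

25 weekdays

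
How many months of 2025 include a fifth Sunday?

4

A month has five Sundays exactly when Sunday falls within its first (length − 28) days.
Jan: 31 days, starts Wed → 5 of Wed, Thu, Fri
Feb: 28 days, starts Sat → 5 of (none)
Mar: 31 days, starts Sat → 5 of Sat, Sun, Mon ✓
Apr: 30 days, starts Tue → 5 of Tue, Wed
May: 31 days, starts Thu → 5 of Thu, Fri, Sat
Jun: 30 days, starts Sun → 5 of Sun, Mon ✓
Jul: 31 days, starts Tue → 5 of Tue, Wed, Thu
Aug: 31 days, starts Fri → 5 of Fri, Sat, Sun ✓
Sep: 30 days, starts Mon → 5 of Mon, Tue
Oct: 31 days, starts Wed → 5 of Wed, Thu, Fri
Nov: 30 days, starts Sat → 5 of Sat, Sun ✓
Dec: 31 days, starts Mon → 5 of Mon, Tue, Wed
Months with five Sundays: Mar, Jun, Aug, Nov.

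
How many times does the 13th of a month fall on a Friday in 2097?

The 13th falls on a Friday when the month's 13th has weekday Fri.
Jan 13 is Sun; Feb 13 is Wed; Mar 13 is Wed; Apr 13 is Sat; May 13 is Mon; Jun 13 is Thu; Jul 13 is Sat; Aug 13 is Tue; Sep 13 is Fri ✓; Oct 13 is Sun; Nov 13 is Wed; Dec 13 is Fri ✓.
Friday the 13ths: Sep, Dec.

2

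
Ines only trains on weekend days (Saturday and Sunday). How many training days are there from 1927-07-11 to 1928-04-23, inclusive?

1927-07-11 is a Monday.
The range spans 288 days (inclusive of both endpoints).
288 = 7 × 41 + 1, so there are 41 full weeks plus 1 extra day.
Each full week contributes 2 weekend days (Sat, Sun): 41 × 2 = 82.
The 1 extra day is Mon — none qualify.
Total: 82 + 0 = 82.

82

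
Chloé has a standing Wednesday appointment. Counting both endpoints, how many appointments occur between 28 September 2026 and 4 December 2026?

28 September 2026 is a Monday.
The range spans 68 days (inclusive of both endpoints).
68 = 7 × 9 + 5, so there are 9 full weeks plus 5 extra days.
Each full week contributes one Wednesday: 9 so far.
The 5 extra days are Monday, Tuesday, Wednesday, Thursday, Friday — 1 of them qualifies.
Total: 9 + 1 = 10.

10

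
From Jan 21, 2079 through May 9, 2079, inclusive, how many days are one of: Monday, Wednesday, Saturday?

47

Jan 21, 2079 is a Saturday.
From Jan 21, 2079 to May 9, 2079 is 109 days inclusive.
109 = 7 × 15 + 4, so there are 15 full weeks plus 4 extra days.
Each full week contributes 3 days from the set (Mon, Wed, Sat): 15 × 3 = 45.
The 4 extra days are Saturday, Sunday, Monday, Tuesday — 2 of them qualify.
Total: 45 + 2 = 47.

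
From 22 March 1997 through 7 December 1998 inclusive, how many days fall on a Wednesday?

22 March 1997 is a Saturday.
The range spans 626 days (inclusive of both endpoints).
626 = 7 × 89 + 3, so there are 89 full weeks plus 3 extra days.
Each full week contributes one Wednesday: 89 so far.
The 3 extra days are Sat, Sun, Mon — none qualify.
Total: 89 + 0 = 89.

89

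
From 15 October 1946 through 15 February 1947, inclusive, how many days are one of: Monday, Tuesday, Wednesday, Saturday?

15 October 1946 is a Tuesday.
From 15 October 1946 to 15 February 1947 is 124 days inclusive.
124 = 7 × 17 + 5, so there are 17 full weeks plus 5 extra days.
Each full week contributes 4 days from the set (Mon, Tue, Wed, Sat): 17 × 4 = 68.
The 5 extra days are Tuesday, Wednesday, Thursday, Friday, Saturday — 3 of them qualify.
Total: 68 + 3 = 71.

71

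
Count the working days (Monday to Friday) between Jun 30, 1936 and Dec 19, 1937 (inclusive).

384 weekdays

Jun 30, 1936 is a Tuesday.
From Jun 30, 1936 to Dec 19, 1937 is 538 days inclusive.
538 = 7 × 76 + 6, so there are 76 full weeks plus 6 extra days.
Each full week contributes 5 weekdays (Mon–Fri): 76 × 5 = 380.
The 6 extra days are Tue, Wed, Thu, Fri, Sat, Sun — 4 of them qualify.
Total: 380 + 4 = 384.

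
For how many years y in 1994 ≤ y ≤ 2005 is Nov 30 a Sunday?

Day of week of November 30 in each year:
1994: Wed, 1995: Thu, 1996: Sat, 1997: Sun ✓, 1998: Mon, 1999: Tue, 2000: Thu, 2001: Fri, 2002: Sat, 2003: Sun ✓, 2004: Tue, 2005: Wed
Sundays: 1997, 2003.

2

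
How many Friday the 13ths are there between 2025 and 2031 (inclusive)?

11

Friday-the-13ths by year:
2025: Jun
2026: Feb, Mar, Nov
2027: Aug
2028: Oct
2029: Apr, Jul
2030: Sep, Dec
2031: Jun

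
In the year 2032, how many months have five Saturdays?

4

A month has five Saturdays exactly when Saturday falls within its first (length − 28) days.
Jan: 31 days, starts Thu → 5 of Thu, Fri, Sat ✓
Feb: 29 days, starts Sun → 5 of Sun
Mar: 31 days, starts Mon → 5 of Mon, Tue, Wed
Apr: 30 days, starts Thu → 5 of Thu, Fri
May: 31 days, starts Sat → 5 of Sat, Sun, Mon ✓
Jun: 30 days, starts Tue → 5 of Tue, Wed
Jul: 31 days, starts Thu → 5 of Thu, Fri, Sat ✓
Aug: 31 days, starts Sun → 5 of Sun, Mon, Tue
Sep: 30 days, starts Wed → 5 of Wed, Thu
Oct: 31 days, starts Fri → 5 of Fri, Sat, Sun ✓
Nov: 30 days, starts Mon → 5 of Mon, Tue
Dec: 31 days, starts Wed → 5 of Wed, Thu, Fri
Months with five Saturdays: Jan, May, Jul, Oct.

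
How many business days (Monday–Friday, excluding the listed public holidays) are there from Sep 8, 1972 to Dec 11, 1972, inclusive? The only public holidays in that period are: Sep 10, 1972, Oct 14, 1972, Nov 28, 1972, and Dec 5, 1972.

65 business days

Sep 8, 1972 is a Friday.
From Sep 8, 1972 to Dec 11, 1972 is 95 days inclusive.
95 = 7 × 13 + 4, so there are 13 full weeks plus 4 extra days.
Each full week contributes 5 weekdays (Mon–Fri): 13 × 5 = 65.
The 4 extra days are Friday, Saturday, Sunday, Monday — 2 of them qualify.
Total: 65 + 2 = 67.
Holidays: Sep 10, 1972 (Sun); Oct 14, 1972 (Sat); Nov 28, 1972 (Tue); Dec 5, 1972 (Tue).
2 of the 4 holidays fall on weekdays; the rest are weekends and were already excluded.
Business days: 67 − 2 = 65.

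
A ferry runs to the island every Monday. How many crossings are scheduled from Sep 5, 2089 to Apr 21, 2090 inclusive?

Sep 5, 2089 is a Monday.
The range spans 229 days (inclusive of both endpoints).
229 = 7 × 32 + 5, so there are 32 full weeks plus 5 extra days.
Each full week contributes one Monday: 32 so far.
The 5 extra days are Monday, Tuesday, Wednesday, Thursday, Friday — 1 of them qualifies.
Total: 32 + 1 = 33.

33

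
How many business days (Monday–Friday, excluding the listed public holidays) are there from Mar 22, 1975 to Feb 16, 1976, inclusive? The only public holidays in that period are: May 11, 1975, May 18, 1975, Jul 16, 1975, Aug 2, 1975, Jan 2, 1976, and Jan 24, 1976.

234

Mar 22, 1975 is a Saturday.
From Mar 22, 1975 to Feb 16, 1976 is 332 days inclusive.
332 = 7 × 47 + 3, so there are 47 full weeks plus 3 extra days.
Each full week contributes 5 weekdays (Mon–Fri): 47 × 5 = 235.
The 3 extra days are Sat, Sun, Mon — 1 of them qualifies.
Total: 235 + 1 = 236.
Holidays: May 11, 1975 (Sun); May 18, 1975 (Sun); Jul 16, 1975 (Wed); Aug 2, 1975 (Sat); Jan 2, 1976 (Fri); Jan 24, 1976 (Sat).
2 of the 6 holidays fall on weekdays; the rest are weekends and were already excluded.
Business days: 236 − 2 = 234.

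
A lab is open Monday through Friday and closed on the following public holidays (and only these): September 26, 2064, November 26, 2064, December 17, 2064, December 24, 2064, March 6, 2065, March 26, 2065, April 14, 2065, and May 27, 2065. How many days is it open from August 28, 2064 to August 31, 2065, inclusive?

255 business days

August 28, 2064 is a Thursday.
That's 369 days from start to end, counting both.
369 = 7 × 52 + 5, so there are 52 full weeks plus 5 extra days.
Each full week contributes 5 weekdays (Mon–Fri): 52 × 5 = 260.
The 5 extra days are Thursday, Friday, Saturday, Sunday, Monday — 3 of them qualify.
Total: 260 + 3 = 263.
Holidays: September 26, 2064 (Fri); November 26, 2064 (Wed); December 17, 2064 (Wed); December 24, 2064 (Wed); March 6, 2065 (Fri); March 26, 2065 (Thu); April 14, 2065 (Tue); May 27, 2065 (Wed).
All 8 holidays fall on weekdays, so subtract 8.
Business days: 263 − 8 = 255.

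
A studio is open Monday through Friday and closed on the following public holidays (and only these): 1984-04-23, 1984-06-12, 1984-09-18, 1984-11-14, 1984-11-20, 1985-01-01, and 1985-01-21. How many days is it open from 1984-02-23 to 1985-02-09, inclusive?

1984-02-23 is a Thursday.
That's 353 days from start to end, counting both.
353 = 7 × 50 + 3, so there are 50 full weeks plus 3 extra days.
Each full week contributes 5 weekdays (Mon–Fri): 50 × 5 = 250.
The 3 extra days are Thursday, Friday, Saturday — 2 of them qualify.
Total: 250 + 2 = 252.
Holidays: 1984-04-23 (Mon); 1984-06-12 (Tue); 1984-09-18 (Tue); 1984-11-14 (Wed); 1984-11-20 (Tue); 1985-01-01 (Tue); 1985-01-21 (Mon).
All 7 holidays fall on weekdays, so subtract 7.
Business days: 252 − 7 = 245.

245 working days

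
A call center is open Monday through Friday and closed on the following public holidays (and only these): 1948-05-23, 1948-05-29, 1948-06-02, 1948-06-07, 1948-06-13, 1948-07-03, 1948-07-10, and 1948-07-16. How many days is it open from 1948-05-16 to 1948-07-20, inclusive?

1948-05-16 is a Sunday.
The range spans 66 days (inclusive of both endpoints).
66 = 7 × 9 + 3, so there are 9 full weeks plus 3 extra days.
Each full week contributes 5 weekdays (Mon–Fri): 9 × 5 = 45.
The 3 extra days are Sunday, Monday, Tuesday — 2 of them qualify.
Total: 45 + 2 = 47.
Holidays: 1948-05-23 (Sun); 1948-05-29 (Sat); 1948-06-02 (Wed); 1948-06-07 (Mon); 1948-06-13 (Sun); 1948-07-03 (Sat); 1948-07-10 (Sat); 1948-07-16 (Fri).
3 of the 8 holidays fall on weekdays; the rest are weekends and were already excluded.
Business days: 47 − 3 = 44.

44 business days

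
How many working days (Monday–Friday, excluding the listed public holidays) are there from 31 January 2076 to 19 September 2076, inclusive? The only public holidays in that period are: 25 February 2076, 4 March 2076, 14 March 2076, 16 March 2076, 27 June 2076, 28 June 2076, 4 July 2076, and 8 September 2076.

162 working days

31 January 2076 is a Friday.
From 31 January 2076 to 19 September 2076 is 233 days inclusive.
233 = 7 × 33 + 2, so there are 33 full weeks plus 2 extra days.
Each full week contributes 5 weekdays (Mon–Fri): 33 × 5 = 165.
The 2 extra days are Friday, Saturday — 1 of them qualifies.
Total: 165 + 1 = 166.
Holidays: 25 February 2076 (Tue); 4 March 2076 (Wed); 14 March 2076 (Sat); 16 March 2076 (Mon); 27 June 2076 (Sat); 28 June 2076 (Sun); 4 July 2076 (Sat); 8 September 2076 (Tue).
4 of the 8 holidays fall on weekdays; the rest are weekends and were already excluded.
Business days: 166 − 4 = 162.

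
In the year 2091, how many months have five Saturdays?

A month has five Saturdays exactly when Saturday falls within its first (length − 28) days.
Jan: 31 days, starts Mon → 5 of Mon, Tue, Wed
Feb: 28 days, starts Thu → 5 of (none)
Mar: 31 days, starts Thu → 5 of Thu, Fri, Sat ✓
Apr: 30 days, starts Sun → 5 of Sun, Mon
May: 31 days, starts Tue → 5 of Tue, Wed, Thu
Jun: 30 days, starts Fri → 5 of Fri, Sat ✓
Jul: 31 days, starts Sun → 5 of Sun, Mon, Tue
Aug: 31 days, starts Wed → 5 of Wed, Thu, Fri
Sep: 30 days, starts Sat → 5 of Sat, Sun ✓
Oct: 31 days, starts Mon → 5 of Mon, Tue, Wed
Nov: 30 days, starts Thu → 5 of Thu, Fri
Dec: 31 days, starts Sat → 5 of Sat, Sun, Mon ✓
Months with five Saturdays: Mar, Jun, Sep, Dec.

4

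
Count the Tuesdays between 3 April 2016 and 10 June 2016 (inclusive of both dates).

10 Tuesdays

3 April 2016 is a Sunday.
That's 69 days from start to end, counting both.
69 = 7 × 9 + 6, so there are 9 full weeks plus 6 extra days.
Each full week contributes one Tuesday: 9 so far.
The 6 extra days are Sun, Mon, Tue, Wed, Thu, Fri — 1 of them qualifies.
Total: 9 + 1 = 10.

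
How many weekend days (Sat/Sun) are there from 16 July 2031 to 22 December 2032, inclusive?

150

16 July 2031 is a Wednesday.
From 16 July 2031 to 22 December 2032 is 526 days inclusive.
526 = 7 × 75 + 1, so there are 75 full weeks plus 1 extra day.
Each full week contributes 2 weekend days (Sat, Sun): 75 × 2 = 150.
The 1 extra day is Wed — none qualify.
Total: 150 + 0 = 150.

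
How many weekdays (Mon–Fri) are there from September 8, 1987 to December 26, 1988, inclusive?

September 8, 1987 is a Tuesday.
The range spans 476 days (inclusive of both endpoints).
476 = 7 × 68, so the span is exactly 68 full weeks.
Each full week contributes 5 weekdays (Mon–Fri): 68 × 5 = 340.

340 weekdays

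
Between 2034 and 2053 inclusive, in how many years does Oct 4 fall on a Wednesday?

Day of week of October 4 in each year:
2034: Wed ✓, 2035: Thu, 2036: Sat, 2037: Sun, 2038: Mon, 2039: Tue, 2040: Thu, 2041: Fri, 2042: Sat, 2043: Sun, 2044: Tue, 2045: Wed ✓, 2046: Thu, 2047: Fri, 2048: Sun, 2049: Mon, 2050: Tue, 2051: Wed ✓, 2052: Fri, 2053: Sat
Wednesdays: 2034, 2045, 2051.

3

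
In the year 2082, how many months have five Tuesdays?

A month has five Tuesdays exactly when Tuesday falls within its first (length − 28) days.
Jan: 31 days, starts Thu → 5 of Thu, Fri, Sat
Feb: 28 days, starts Sun → 5 of (none)
Mar: 31 days, starts Sun → 5 of Sun, Mon, Tue ✓
Apr: 30 days, starts Wed → 5 of Wed, Thu
May: 31 days, starts Fri → 5 of Fri, Sat, Sun
Jun: 30 days, starts Mon → 5 of Mon, Tue ✓
Jul: 31 days, starts Wed → 5 of Wed, Thu, Fri
Aug: 31 days, starts Sat → 5 of Sat, Sun, Mon
Sep: 30 days, starts Tue → 5 of Tue, Wed ✓
Oct: 31 days, starts Thu → 5 of Thu, Fri, Sat
Nov: 30 days, starts Sun → 5 of Sun, Mon
Dec: 31 days, starts Tue → 5 of Tue, Wed, Thu ✓
Months with five Tuesdays: Mar, Jun, Sep, Dec.

4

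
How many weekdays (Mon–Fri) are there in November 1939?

22 weekdays

1 November 1939 is a Wednesday.
From 1 November 1939 to 30 November 1939 is 30 days inclusive.
30 = 7 × 4 + 2, so there are 4 full weeks plus 2 extra days.
Each full week contributes 5 weekdays (Mon–Fri): 4 × 5 = 20.
The 2 extra days are Wed, Thu — 2 of them qualify.
Total: 20 + 2 = 22.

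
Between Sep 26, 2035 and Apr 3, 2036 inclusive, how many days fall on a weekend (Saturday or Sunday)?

54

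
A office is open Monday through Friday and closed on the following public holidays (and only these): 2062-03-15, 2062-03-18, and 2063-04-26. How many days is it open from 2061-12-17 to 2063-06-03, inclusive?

378 working days

2061-12-17 is a Saturday.
That's 534 days from start to end, counting both.
534 = 7 × 76 + 2, so there are 76 full weeks plus 2 extra days.
Each full week contributes 5 weekdays (Mon–Fri): 76 × 5 = 380.
The 2 extra days are Saturday, Sunday — none qualify.
Total: 380 + 0 = 380.
Holidays: 2062-03-15 (Wed); 2062-03-18 (Sat); 2063-04-26 (Thu).
2 of the 3 holidays fall on weekdays; the rest are weekends and were already excluded.
Business days: 380 − 2 = 378.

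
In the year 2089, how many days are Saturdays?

January 1, 2089 is a Saturday.
That's 365 days from start to end, counting both.
365 = 7 × 52 + 1, so there are 52 full weeks plus 1 extra day.
Each full week contributes one Saturday: 52 so far.
The 1 extra day is Saturday — 1 of them qualifies.
Total: 52 + 1 = 53.

53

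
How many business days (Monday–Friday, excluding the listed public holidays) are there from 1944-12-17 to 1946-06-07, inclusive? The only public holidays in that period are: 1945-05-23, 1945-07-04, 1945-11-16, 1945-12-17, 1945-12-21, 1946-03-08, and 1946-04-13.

379

1944-12-17 is a Sunday.
That's 538 days from start to end, counting both.
538 = 7 × 76 + 6, so there are 76 full weeks plus 6 extra days.
Each full week contributes 5 weekdays (Mon–Fri): 76 × 5 = 380.
The 6 extra days are Sun, Mon, Tue, Wed, Thu, Fri — 5 of them qualify.
Total: 380 + 5 = 385.
Holidays: 1945-05-23 (Wed); 1945-07-04 (Wed); 1945-11-16 (Fri); 1945-12-17 (Mon); 1945-12-21 (Fri); 1946-03-08 (Fri); 1946-04-13 (Sat).
6 of the 7 holidays fall on weekdays; the rest are weekends and were already excluded.
Business days: 385 − 6 = 379.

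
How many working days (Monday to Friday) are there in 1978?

260

1 January 1978 is a Sunday.
The range spans 365 days (inclusive of both endpoints).
365 = 7 × 52 + 1, so there are 52 full weeks plus 1 extra day.
Each full week contributes 5 weekdays (Mon–Fri): 52 × 5 = 260.
The 1 extra day is Sunday — none qualify.
Total: 260 + 0 = 260.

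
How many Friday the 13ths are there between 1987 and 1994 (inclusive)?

Friday-the-13ths by year:
1987: Feb, Mar, Nov
1988: May
1989: Jan, Oct
1990: Apr, Jul
1991: Sep, Dec
1992: Mar, Nov
1993: Aug
1994: May

14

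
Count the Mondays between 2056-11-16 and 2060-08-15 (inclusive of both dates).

2056-11-16 is a Thursday.
That's 1369 days from start to end, counting both.
1369 = 7 × 195 + 4, so there are 195 full weeks plus 4 extra days.
Each full week contributes one Monday: 195 so far.
The 4 extra days are Thu, Fri, Sat, Sun — none qualify.
Total: 195 + 0 = 195.

195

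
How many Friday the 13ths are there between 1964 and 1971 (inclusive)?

13

Friday-the-13ths by year:
1964: Mar, Nov
1965: Aug
1966: May
1967: Jan, Oct
1968: Sep, Dec
1969: Jun
1970: Feb, Mar, Nov
1971: Aug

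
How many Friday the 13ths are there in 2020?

2

The 13th falls on a Friday when the month's 13th has weekday Fri.
Jan 13 is Mon; Feb 13 is Thu; Mar 13 is Fri ✓; Apr 13 is Mon; May 13 is Wed; Jun 13 is Sat; Jul 13 is Mon; Aug 13 is Thu; Sep 13 is Sun; Oct 13 is Tue; Nov 13 is Fri ✓; Dec 13 is Sun.
Friday the 13ths: Mar, Nov.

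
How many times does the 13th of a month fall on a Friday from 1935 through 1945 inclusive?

Friday-the-13ths by year:
1935: Sep, Dec
1936: Mar, Nov
1937: Aug
1938: May
1939: Jan, Oct
1940: Sep, Dec
1941: Jun
1942: Feb, Mar, Nov
1943: Aug
1944: Oct
1945: Apr, Jul

18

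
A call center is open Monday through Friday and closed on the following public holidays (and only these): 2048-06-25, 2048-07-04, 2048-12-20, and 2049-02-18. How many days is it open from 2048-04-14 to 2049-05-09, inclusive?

277 business days

2048-04-14 is a Tuesday.
From 2048-04-14 to 2049-05-09 is 391 days inclusive.
391 = 7 × 55 + 6, so there are 55 full weeks plus 6 extra days.
Each full week contributes 5 weekdays (Mon–Fri): 55 × 5 = 275.
The 6 extra days are Tuesday, Wednesday, Thursday, Friday, Saturday, Sunday — 4 of them qualify.
Total: 275 + 4 = 279.
Holidays: 2048-06-25 (Thu); 2048-07-04 (Sat); 2048-12-20 (Sun); 2049-02-18 (Thu).
2 of the 4 holidays fall on weekdays; the rest are weekends and were already excluded.
Business days: 279 − 2 = 277.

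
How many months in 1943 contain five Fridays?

5

A month has five Fridays exactly when Friday falls within its first (length − 28) days.
Jan: 31 days, starts Fri → 5 of Fri, Sat, Sun ✓
Feb: 28 days, starts Mon → 5 of (none)
Mar: 31 days, starts Mon → 5 of Mon, Tue, Wed
Apr: 30 days, starts Thu → 5 of Thu, Fri ✓
May: 31 days, starts Sat → 5 of Sat, Sun, Mon
Jun: 30 days, starts Tue → 5 of Tue, Wed
Jul: 31 days, starts Thu → 5 of Thu, Fri, Sat ✓
Aug: 31 days, starts Sun → 5 of Sun, Mon, Tue
Sep: 30 days, starts Wed → 5 of Wed, Thu
Oct: 31 days, starts Fri → 5 of Fri, Sat, Sun ✓
Nov: 30 days, starts Mon → 5 of Mon, Tue
Dec: 31 days, starts Wed → 5 of Wed, Thu, Fri ✓
Months with five Fridays: Jan, Apr, Jul, Oct, Dec.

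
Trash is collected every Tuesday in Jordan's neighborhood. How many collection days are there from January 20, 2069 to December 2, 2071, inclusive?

January 20, 2069 is a Sunday.
That's 1047 days from start to end, counting both.
1047 = 7 × 149 + 4, so there are 149 full weeks plus 4 extra days.
Each full week contributes one Tuesday: 149 so far.
The 4 extra days are Sunday, Monday, Tuesday, Wednesday — 1 of them qualifies.
Total: 149 + 1 = 150.

150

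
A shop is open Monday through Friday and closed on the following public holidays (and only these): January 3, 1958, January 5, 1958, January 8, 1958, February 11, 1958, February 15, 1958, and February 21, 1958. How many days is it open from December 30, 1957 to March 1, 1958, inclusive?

41 working days

December 30, 1957 is a Monday.
That's 62 days from start to end, counting both.
62 = 7 × 8 + 6, so there are 8 full weeks plus 6 extra days.
Each full week contributes 5 weekdays (Mon–Fri): 8 × 5 = 40.
The 6 extra days are Monday, Tuesday, Wednesday, Thursday, Friday, Saturday — 5 of them qualify.
Total: 40 + 5 = 45.
Holidays: January 3, 1958 (Fri); January 5, 1958 (Sun); January 8, 1958 (Wed); February 11, 1958 (Tue); February 15, 1958 (Sat); February 21, 1958 (Fri).
4 of the 6 holidays fall on weekdays; the rest are weekends and were already excluded.
Business days: 45 − 4 = 41.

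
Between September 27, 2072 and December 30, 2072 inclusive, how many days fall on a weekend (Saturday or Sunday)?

September 27, 2072 is a Tuesday.
That's 95 days from start to end, counting both.
95 = 7 × 13 + 4, so there are 13 full weeks plus 4 extra days.
Each full week contributes 2 weekend days (Sat, Sun): 13 × 2 = 26.
The 4 extra days are Tuesday, Wednesday, Thursday, Friday — none qualify.
Total: 26 + 0 = 26.

26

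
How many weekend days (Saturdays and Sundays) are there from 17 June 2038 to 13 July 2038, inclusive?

17 June 2038 is a Thursday.
The range spans 27 days (inclusive of both endpoints).
27 = 7 × 3 + 6, so there are 3 full weeks plus 6 extra days.
Each full week contributes 2 weekend days (Sat, Sun): 3 × 2 = 6.
The 6 extra days are Thursday, Friday, Saturday, Sunday, Monday, Tuesday — 2 of them qualify.
Total: 6 + 2 = 8.

8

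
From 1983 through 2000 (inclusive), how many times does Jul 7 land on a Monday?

Day of week of July 7 in each year:
1983: Thu, 1984: Sat, 1985: Sun, 1986: Mon ✓, 1987: Tue, 1988: Thu, 1989: Fri, 1990: Sat, 1991: Sun, 1992: Tue, 1993: Wed, 1994: Thu, 1995: Fri, 1996: Sun, 1997: Mon ✓, 1998: Tue, 1999: Wed, 2000: Fri
Mondays: 1986, 1997.

2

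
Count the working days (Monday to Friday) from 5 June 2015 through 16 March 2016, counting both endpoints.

5 June 2015 is a Friday.
From 5 June 2015 to 16 March 2016 is 286 days inclusive.
286 = 7 × 40 + 6, so there are 40 full weeks plus 6 extra days.
Each full week contributes 5 weekdays (Mon–Fri): 40 × 5 = 200.
The 6 extra days are Friday, Saturday, Sunday, Monday, Tuesday, Wednesday — 4 of them qualify.
Total: 200 + 4 = 204.

204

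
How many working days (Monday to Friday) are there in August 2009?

1 August 2009 is a Saturday.
From 1 August 2009 to 31 August 2009 is 31 days inclusive.
31 = 7 × 4 + 3, so there are 4 full weeks plus 3 extra days.
Each full week contributes 5 weekdays (Mon–Fri): 4 × 5 = 20.
The 3 extra days are Saturday, Sunday, Monday — 1 of them qualifies.
Total: 20 + 1 = 21.

21 weekdays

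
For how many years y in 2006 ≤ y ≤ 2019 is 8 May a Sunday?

2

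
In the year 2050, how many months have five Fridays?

A month has five Fridays exactly when Friday falls within its first (length − 28) days.
Jan: 31 days, starts Sat → 5 of Sat, Sun, Mon
Feb: 28 days, starts Tue → 5 of (none)
Mar: 31 days, starts Tue → 5 of Tue, Wed, Thu
Apr: 30 days, starts Fri → 5 of Fri, Sat ✓
May: 31 days, starts Sun → 5 of Sun, Mon, Tue
Jun: 30 days, starts Wed → 5 of Wed, Thu
Jul: 31 days, starts Fri → 5 of Fri, Sat, Sun ✓
Aug: 31 days, starts Mon → 5 of Mon, Tue, Wed
Sep: 30 days, starts Thu → 5 of Thu, Fri ✓
Oct: 31 days, starts Sat → 5 of Sat, Sun, Mon
Nov: 30 days, starts Tue → 5 of Tue, Wed
Dec: 31 days, starts Thu → 5 of Thu, Fri, Sat ✓
Months with five Fridays: Apr, Jul, Sep, Dec.

4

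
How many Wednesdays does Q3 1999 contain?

13

July 1, 1999 is a Thursday.
From July 1, 1999 to September 30, 1999 is 92 days inclusive.
92 = 7 × 13 + 1, so there are 13 full weeks plus 1 extra day.
Each full week contributes one Wednesday: 13 so far.
The 1 extra day is Thursday — none qualify.
Total: 13 + 0 = 13.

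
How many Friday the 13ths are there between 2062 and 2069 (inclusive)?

Friday-the-13ths by year:
2062: Jan, Oct
2063: Apr, Jul
2064: Jun
2065: Feb, Mar, Nov
2066: Aug
2067: May
2068: Jan, Apr, Jul
2069: Sep, Dec

15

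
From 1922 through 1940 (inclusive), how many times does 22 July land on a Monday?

3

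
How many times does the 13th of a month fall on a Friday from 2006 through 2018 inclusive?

24

Friday-the-13ths by year:
2006: Jan, Oct
2007: Apr, Jul
2008: Jun
2009: Feb, Mar, Nov
2010: Aug
2011: May
2012: Jan, Apr, Jul
2013: Sep, Dec
2014: Jun
2015: Feb, Mar, Nov
2016: May
2017: Jan, Oct
2018: Apr, Jul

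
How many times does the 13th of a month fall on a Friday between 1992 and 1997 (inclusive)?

Friday-the-13ths by year:
1992: Mar, Nov
1993: Aug
1994: May
1995: Jan, Oct
1996: Sep, Dec
1997: Jun

9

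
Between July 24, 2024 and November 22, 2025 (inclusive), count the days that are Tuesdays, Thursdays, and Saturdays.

July 24, 2024 is a Wednesday.
That's 487 days from start to end, counting both.
487 = 7 × 69 + 4, so there are 69 full weeks plus 4 extra days.
Each full week contributes 3 days from the set (Tue, Thu, Sat): 69 × 3 = 207.
The 4 extra days are Wed, Thu, Fri, Sat — 2 of them qualify.
Total: 207 + 2 = 209.

209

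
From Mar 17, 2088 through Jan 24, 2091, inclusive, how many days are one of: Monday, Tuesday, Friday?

Mar 17, 2088 is a Wednesday.
From Mar 17, 2088 to Jan 24, 2091 is 1044 days inclusive.
1044 = 7 × 149 + 1, so there are 149 full weeks plus 1 extra day.
Each full week contributes 3 days from the set (Mon, Tue, Fri): 149 × 3 = 447.
The 1 extra day is Wednesday — none qualify.
Total: 447 + 0 = 447.

447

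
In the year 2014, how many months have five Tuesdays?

A month has five Tuesdays exactly when Tuesday falls within its first (length − 28) days.
Jan: 31 days, starts Wed → 5 of Wed, Thu, Fri
Feb: 28 days, starts Sat → 5 of (none)
Mar: 31 days, starts Sat → 5 of Sat, Sun, Mon
Apr: 30 days, starts Tue → 5 of Tue, Wed ✓
May: 31 days, starts Thu → 5 of Thu, Fri, Sat
Jun: 30 days, starts Sun → 5 of Sun, Mon
Jul: 31 days, starts Tue → 5 of Tue, Wed, Thu ✓
Aug: 31 days, starts Fri → 5 of Fri, Sat, Sun
Sep: 30 days, starts Mon → 5 of Mon, Tue ✓
Oct: 31 days, starts Wed → 5 of Wed, Thu, Fri
Nov: 30 days, starts Sat → 5 of Sat, Sun
Dec: 31 days, starts Mon → 5 of Mon, Tue, Wed ✓
Months with five Tuesdays: Apr, Jul, Sep, Dec.

4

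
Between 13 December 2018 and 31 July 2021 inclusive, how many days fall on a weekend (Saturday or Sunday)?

13 December 2018 is a Thursday.
From 13 December 2018 to 31 July 2021 is 962 days inclusive.
962 = 7 × 137 + 3, so there are 137 full weeks plus 3 extra days.
Each full week contributes 2 weekend days (Sat, Sun): 137 × 2 = 274.
The 3 extra days are Thursday, Friday, Saturday — 1 of them qualifies.
Total: 274 + 1 = 275.

275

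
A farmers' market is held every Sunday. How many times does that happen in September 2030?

5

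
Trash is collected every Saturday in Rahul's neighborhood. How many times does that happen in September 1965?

4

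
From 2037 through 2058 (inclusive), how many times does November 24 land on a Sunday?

4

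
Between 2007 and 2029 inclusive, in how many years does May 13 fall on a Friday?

Day of week of May 13 in each year:
2007: Sun, 2008: Tue, 2009: Wed, 2010: Thu, 2011: Fri ✓, 2012: Sun, 2013: Mon, 2014: Tue, 2015: Wed, 2016: Fri ✓, 2017: Sat, 2018: Sun, 2019: Mon, 2020: Wed, 2021: Thu, 2022: Fri ✓, 2023: Sat, 2024: Mon, 2025: Tue, 2026: Wed, 2027: Thu, 2028: Sat, 2029: Sun
Fridays: 2011, 2016, 2022.

3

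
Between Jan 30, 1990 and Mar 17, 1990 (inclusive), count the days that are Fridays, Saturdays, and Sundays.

20

Jan 30, 1990 is a Tuesday.
From Jan 30, 1990 to Mar 17, 1990 is 47 days inclusive.
47 = 7 × 6 + 5, so there are 6 full weeks plus 5 extra days.
Each full week contributes 3 days from the set (Fri, Sat, Sun): 6 × 3 = 18.
The 5 extra days are Tuesday, Wednesday, Thursday, Friday, Saturday — 2 of them qualify.
Total: 18 + 2 = 20.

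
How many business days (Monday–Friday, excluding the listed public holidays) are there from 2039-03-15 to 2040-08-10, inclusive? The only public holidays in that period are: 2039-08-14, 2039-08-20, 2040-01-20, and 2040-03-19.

367 business days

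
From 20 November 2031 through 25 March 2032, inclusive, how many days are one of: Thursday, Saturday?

20 November 2031 is a Thursday.
That's 127 days from start to end, counting both.
127 = 7 × 18 + 1, so there are 18 full weeks plus 1 extra day.
Each full week contributes 2 days from the set (Thu, Sat): 18 × 2 = 36.
The 1 extra day is Thursday — 1 of them qualifies.
Total: 36 + 1 = 37.

37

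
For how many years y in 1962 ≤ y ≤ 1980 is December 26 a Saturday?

Day of week of December 26 in each year:
1962: Wed, 1963: Thu, 1964: Sat ✓, 1965: Sun, 1966: Mon, 1967: Tue, 1968: Thu, 1969: Fri, 1970: Sat ✓, 1971: Sun, 1972: Tue, 1973: Wed, 1974: Thu, 1975: Fri, 1976: Sun, 1977: Mon, 1978: Tue, 1979: Wed, 1980: Fri
Saturdays: 1964, 1970.

2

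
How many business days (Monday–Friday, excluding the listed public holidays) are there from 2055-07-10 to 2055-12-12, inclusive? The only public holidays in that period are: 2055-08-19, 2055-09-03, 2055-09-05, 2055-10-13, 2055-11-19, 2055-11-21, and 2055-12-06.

105

2055-07-10 is a Saturday.
The range spans 156 days (inclusive of both endpoints).
156 = 7 × 22 + 2, so there are 22 full weeks plus 2 extra days.
Each full week contributes 5 weekdays (Mon–Fri): 22 × 5 = 110.
The 2 extra days are Saturday, Sunday — none qualify.
Total: 110 + 0 = 110.
Holidays: 2055-08-19 (Thu); 2055-09-03 (Fri); 2055-09-05 (Sun); 2055-10-13 (Wed); 2055-11-19 (Fri); 2055-11-21 (Sun); 2055-12-06 (Mon).
5 of the 7 holidays fall on weekdays; the rest are weekends and were already excluded.
Business days: 110 − 5 = 105.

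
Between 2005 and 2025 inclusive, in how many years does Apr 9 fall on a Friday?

2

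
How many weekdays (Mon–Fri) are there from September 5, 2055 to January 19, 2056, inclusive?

September 5, 2055 is a Sunday.
That's 137 days from start to end, counting both.
137 = 7 × 19 + 4, so there are 19 full weeks plus 4 extra days.
Each full week contributes 5 weekdays (Mon–Fri): 19 × 5 = 95.
The 4 extra days are Sunday, Monday, Tuesday, Wednesday — 3 of them qualify.
Total: 95 + 3 = 98.

98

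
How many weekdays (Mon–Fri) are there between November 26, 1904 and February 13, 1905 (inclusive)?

56 weekdays

November 26, 1904 is a Saturday.
From November 26, 1904 to February 13, 1905 is 80 days inclusive.
80 = 7 × 11 + 3, so there are 11 full weeks plus 3 extra days.
Each full week contributes 5 weekdays (Mon–Fri): 11 × 5 = 55.
The 3 extra days are Sat, Sun, Mon — 1 of them qualifies.
Total: 55 + 1 = 56.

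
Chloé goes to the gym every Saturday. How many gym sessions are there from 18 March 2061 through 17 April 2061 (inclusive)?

18 March 2061 is a Friday.
From 18 March 2061 to 17 April 2061 is 31 days inclusive.
31 = 7 × 4 + 3, so there are 4 full weeks plus 3 extra days.
Each full week contributes one Saturday: 4 so far.
The 3 extra days are Fri, Sat, Sun — 1 of them qualifies.
Total: 4 + 1 = 5.

5 Saturdays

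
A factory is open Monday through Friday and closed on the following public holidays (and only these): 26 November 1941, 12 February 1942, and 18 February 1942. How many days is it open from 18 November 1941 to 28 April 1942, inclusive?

113

18 November 1941 is a Tuesday.
That's 162 days from start to end, counting both.
162 = 7 × 23 + 1, so there are 23 full weeks plus 1 extra day.
Each full week contributes 5 weekdays (Mon–Fri): 23 × 5 = 115.
The 1 extra day is Tuesday — 1 of them qualifies.
Total: 115 + 1 = 116.
Holidays: 26 November 1941 (Wed); 12 February 1942 (Thu); 18 February 1942 (Wed).
All 3 holidays fall on weekdays, so subtract 3.
Business days: 116 − 3 = 113.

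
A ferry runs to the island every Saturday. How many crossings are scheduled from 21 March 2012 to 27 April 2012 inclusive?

5

21 March 2012 is a Wednesday.
That's 38 days from start to end, counting both.
38 = 7 × 5 + 3, so there are 5 full weeks plus 3 extra days.
Each full week contributes one Saturday: 5 so far.
The 3 extra days are Wed, Thu, Fri — none qualify.
Total: 5 + 0 = 5.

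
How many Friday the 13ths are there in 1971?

1

The 13th falls on a Friday when the month's 13th has weekday Fri.
Jan 13 is Wed; Feb 13 is Sat; Mar 13 is Sat; Apr 13 is Tue; May 13 is Thu; Jun 13 is Sun; Jul 13 is Tue; Aug 13 is Fri ✓; Sep 13 is Mon; Oct 13 is Wed; Nov 13 is Sat; Dec 13 is Mon.
Friday the 13ths: Aug.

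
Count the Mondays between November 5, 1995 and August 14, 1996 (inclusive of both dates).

41

November 5, 1995 is a Sunday.
That's 284 days from start to end, counting both.
284 = 7 × 40 + 4, so there are 40 full weeks plus 4 extra days.
Each full week contributes one Monday: 40 so far.
The 4 extra days are Sunday, Monday, Tuesday, Wednesday — 1 of them qualifies.
Total: 40 + 1 = 41.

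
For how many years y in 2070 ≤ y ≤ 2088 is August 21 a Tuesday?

2

Day of week of August 21 in each year:
2070: Thu, 2071: Fri, 2072: Sun, 2073: Mon, 2074: Tue ✓, 2075: Wed, 2076: Fri, 2077: Sat, 2078: Sun, 2079: Mon, 2080: Wed, 2081: Thu, 2082: Fri, 2083: Sat, 2084: Mon, 2085: Tue ✓, 2086: Wed, 2087: Thu, 2088: Sat
Tuesdays: 2074, 2085.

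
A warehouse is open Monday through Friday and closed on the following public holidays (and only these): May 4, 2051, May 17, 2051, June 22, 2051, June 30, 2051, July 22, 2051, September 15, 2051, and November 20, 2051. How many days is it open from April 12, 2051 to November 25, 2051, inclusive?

157

April 12, 2051 is a Wednesday.
From April 12, 2051 to November 25, 2051 is 228 days inclusive.
228 = 7 × 32 + 4, so there are 32 full weeks plus 4 extra days.
Each full week contributes 5 weekdays (Mon–Fri): 32 × 5 = 160.
The 4 extra days are Wednesday, Thursday, Friday, Saturday — 3 of them qualify.
Total: 160 + 3 = 163.
Holidays: May 4, 2051 (Thu); May 17, 2051 (Wed); June 22, 2051 (Thu); June 30, 2051 (Fri); July 22, 2051 (Sat); September 15, 2051 (Fri); November 20, 2051 (Mon).
6 of the 7 holidays fall on weekdays; the rest are weekends and were already excluded.
Business days: 163 − 6 = 157.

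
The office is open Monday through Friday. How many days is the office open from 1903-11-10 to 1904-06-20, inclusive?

1903-11-10 is a Tuesday.
The range spans 224 days (inclusive of both endpoints).
224 = 7 × 32, so the span is exactly 32 full weeks.
Each full week contributes 5 weekdays (Mon–Fri): 32 × 5 = 160.
Total: 160.

160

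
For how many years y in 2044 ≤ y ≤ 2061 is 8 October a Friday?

3

Day of week of October 8 in each year:
2044: Sat, 2045: Sun, 2046: Mon, 2047: Tue, 2048: Thu, 2049: Fri ✓, 2050: Sat, 2051: Sun, 2052: Tue, 2053: Wed, 2054: Thu, 2055: Fri ✓, 2056: Sun, 2057: Mon, 2058: Tue, 2059: Wed, 2060: Fri ✓, 2061: Sat
Fridays: 2049, 2055, 2060.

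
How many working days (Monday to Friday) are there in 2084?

260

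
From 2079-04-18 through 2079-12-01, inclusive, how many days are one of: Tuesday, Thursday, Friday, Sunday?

2079-04-18 is a Tuesday.
That's 228 days from start to end, counting both.
228 = 7 × 32 + 4, so there are 32 full weeks plus 4 extra days.
Each full week contributes 4 days from the set (Tue, Thu, Fri, Sun): 32 × 4 = 128.
The 4 extra days are Tuesday, Wednesday, Thursday, Friday — 3 of them qualify.
Total: 128 + 3 = 131.

131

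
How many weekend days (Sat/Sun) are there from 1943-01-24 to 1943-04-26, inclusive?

27

1943-01-24 is a Sunday.
The range spans 93 days (inclusive of both endpoints).
93 = 7 × 13 + 2, so there are 13 full weeks plus 2 extra days.
Each full week contributes 2 weekend days (Sat, Sun): 13 × 2 = 26.
The 2 extra days are Sunday, Monday — 1 of them qualifies.
Total: 26 + 1 = 27.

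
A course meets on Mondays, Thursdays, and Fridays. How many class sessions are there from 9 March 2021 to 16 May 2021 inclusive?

9 March 2021 is a Tuesday.
From 9 March 2021 to 16 May 2021 is 69 days inclusive.
69 = 7 × 9 + 6, so there are 9 full weeks plus 6 extra days.
Each full week contributes 3 days from the set (Mon, Thu, Fri): 9 × 3 = 27.
The 6 extra days are Tuesday, Wednesday, Thursday, Friday, Saturday, Sunday — 2 of them qualify.
Total: 27 + 2 = 29.

29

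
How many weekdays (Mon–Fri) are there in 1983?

260 weekdays

1983-01-01 is a Saturday.
That's 365 days from start to end, counting both.
365 = 7 × 52 + 1, so there are 52 full weeks plus 1 extra day.
Each full week contributes 5 weekdays (Mon–Fri): 52 × 5 = 260.
The 1 extra day is Saturday — none qualify.
Total: 260 + 0 = 260.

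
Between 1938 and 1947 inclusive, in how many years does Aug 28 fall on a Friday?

1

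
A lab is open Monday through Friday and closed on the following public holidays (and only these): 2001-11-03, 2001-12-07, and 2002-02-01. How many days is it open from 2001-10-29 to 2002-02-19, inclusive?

80 business days

2001-10-29 is a Monday.
That's 114 days from start to end, counting both.
114 = 7 × 16 + 2, so there are 16 full weeks plus 2 extra days.
Each full week contributes 5 weekdays (Mon–Fri): 16 × 5 = 80.
The 2 extra days are Monday, Tuesday — 2 of them qualify.
Total: 80 + 2 = 82.
Holidays: 2001-11-03 (Sat); 2001-12-07 (Fri); 2002-02-01 (Fri).
2 of the 3 holidays fall on weekdays; the rest are weekends and were already excluded.
Business days: 82 − 2 = 80.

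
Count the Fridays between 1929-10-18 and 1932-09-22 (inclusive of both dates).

153 Fridays

1929-10-18 is a Friday.
The range spans 1071 days (inclusive of both endpoints).
1071 = 7 × 153, so the span is exactly 153 full weeks.
Each full week contributes one Friday: 153 so far.
Total: 153.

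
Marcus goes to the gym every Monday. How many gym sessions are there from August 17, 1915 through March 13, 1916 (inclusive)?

August 17, 1915 is a Tuesday.
From August 17, 1915 to March 13, 1916 is 210 days inclusive.
210 = 7 × 30, so the span is exactly 30 full weeks.
Each full week contributes one Monday: 30 so far.
Total: 30.

30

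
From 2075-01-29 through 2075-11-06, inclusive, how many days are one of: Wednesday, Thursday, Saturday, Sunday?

161

2075-01-29 is a Tuesday.
That's 282 days from start to end, counting both.
282 = 7 × 40 + 2, so there are 40 full weeks plus 2 extra days.
Each full week contributes 4 days from the set (Wed, Thu, Sat, Sun): 40 × 4 = 160.
The 2 extra days are Tuesday, Wednesday — 1 of them qualifies.
Total: 160 + 1 = 161.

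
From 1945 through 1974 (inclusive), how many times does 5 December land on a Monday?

4

Day of week of December 5 in each year:
1945: Wed, 1946: Thu, 1947: Fri, 1948: Sun, 1949: Mon ✓, 1950: Tue, 1951: Wed, 1952: Fri, 1953: Sat, 1954: Sun, 1955: Mon ✓, 1956: Wed, 1957: Thu, 1958: Fri, 1959: Sat, 1960: Mon ✓, 1961: Tue, 1962: Wed, 1963: Thu, 1964: Sat, 1965: Sun, 1966: Mon ✓, 1967: Tue, 1968: Thu, 1969: Fri, 1970: Sat, 1971: Sun, 1972: Tue, 1973: Wed, 1974: Thu
Mondays: 1949, 1955, 1960, 1966.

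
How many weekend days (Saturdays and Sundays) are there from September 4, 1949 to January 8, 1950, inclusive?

37

September 4, 1949 is a Sunday.
That's 127 days from start to end, counting both.
127 = 7 × 18 + 1, so there are 18 full weeks plus 1 extra day.
Each full week contributes 2 weekend days (Sat, Sun): 18 × 2 = 36.
The 1 extra day is Sunday — 1 of them qualifies.
Total: 36 + 1 = 37.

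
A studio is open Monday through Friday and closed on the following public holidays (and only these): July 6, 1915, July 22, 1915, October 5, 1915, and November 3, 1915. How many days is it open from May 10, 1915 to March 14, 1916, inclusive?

218

May 10, 1915 is a Monday.
The range spans 310 days (inclusive of both endpoints).
310 = 7 × 44 + 2, so there are 44 full weeks plus 2 extra days.
Each full week contributes 5 weekdays (Mon–Fri): 44 × 5 = 220.
The 2 extra days are Mon, Tue — 2 of them qualify.
Total: 220 + 2 = 222.
Holidays: July 6, 1915 (Tue); July 22, 1915 (Thu); October 5, 1915 (Tue); November 3, 1915 (Wed).
All 4 holidays fall on weekdays, so subtract 4.
Business days: 222 − 4 = 218.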